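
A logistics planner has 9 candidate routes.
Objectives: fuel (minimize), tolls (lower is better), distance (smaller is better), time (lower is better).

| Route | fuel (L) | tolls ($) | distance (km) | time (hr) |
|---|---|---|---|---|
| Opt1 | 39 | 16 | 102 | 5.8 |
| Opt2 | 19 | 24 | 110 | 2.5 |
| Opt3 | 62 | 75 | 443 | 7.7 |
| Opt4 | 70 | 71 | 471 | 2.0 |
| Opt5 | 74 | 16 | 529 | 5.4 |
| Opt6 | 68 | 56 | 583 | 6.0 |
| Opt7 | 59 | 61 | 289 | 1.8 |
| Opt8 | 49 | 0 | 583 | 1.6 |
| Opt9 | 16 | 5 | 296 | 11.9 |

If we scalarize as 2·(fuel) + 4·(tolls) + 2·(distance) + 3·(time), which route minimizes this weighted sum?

Opt2

Opt1: 2·39 + 4·16 + 2·102 + 3·5.8 = 363.4
Opt2: 2·19 + 4·24 + 2·110 + 3·2.5 = 361.5
Opt3: 2·62 + 4·75 + 2·443 + 3·7.7 = 1333.1
Opt4: 2·70 + 4·71 + 2·471 + 3·2.0 = 1372.0
Opt5: 2·74 + 4·16 + 2·529 + 3·5.4 = 1286.2
Opt6: 2·68 + 4·56 + 2·583 + 3·6.0 = 1544.0
Opt7: 2·59 + 4·61 + 2·289 + 3·1.8 = 945.4
Opt8: 2·49 + 4·0 + 2·583 + 3·1.6 = 1268.8
Opt9: 2·16 + 4·5 + 2·296 + 3·11.9 = 679.7
Lowest: Opt2 at 361.5.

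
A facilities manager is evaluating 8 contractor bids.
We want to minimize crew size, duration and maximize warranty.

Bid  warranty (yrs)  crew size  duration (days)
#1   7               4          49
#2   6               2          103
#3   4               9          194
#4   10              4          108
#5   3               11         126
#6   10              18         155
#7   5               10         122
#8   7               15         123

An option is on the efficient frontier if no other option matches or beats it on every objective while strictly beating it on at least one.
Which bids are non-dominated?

#1: not dominated (best duration).
#2: not dominated (best crew size).
#3: dominated by #1 (warranty 7≥4, crew size 4≤9, duration 49≤194).
#4: not dominated.
#5: dominated by #1 (warranty 7≥3, crew size 4≤11, duration 49≤126).
#6: dominated by #4 (warranty 10≥10, crew size 4≤18, duration 108≤155).
#7: dominated by #1 (warranty 7≥5, crew size 4≤10, duration 49≤122).
#8: dominated by #1 (warranty 7≥7, crew size 4≤15, duration 49≤123).

#1, #2, #4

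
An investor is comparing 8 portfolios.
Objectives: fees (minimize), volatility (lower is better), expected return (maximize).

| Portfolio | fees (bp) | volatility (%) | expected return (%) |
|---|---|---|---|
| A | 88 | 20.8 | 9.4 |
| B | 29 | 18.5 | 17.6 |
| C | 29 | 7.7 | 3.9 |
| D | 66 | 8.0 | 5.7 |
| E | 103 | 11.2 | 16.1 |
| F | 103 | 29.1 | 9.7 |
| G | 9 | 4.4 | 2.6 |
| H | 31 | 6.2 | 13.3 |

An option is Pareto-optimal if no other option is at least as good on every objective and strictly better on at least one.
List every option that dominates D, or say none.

H: fees 31≤66, volatility 6.2≤8.0, expected return 13.3≥5.7 — dominates D.
Others (A, B, C, E, F, G) are each worse than D on at least one objective.

H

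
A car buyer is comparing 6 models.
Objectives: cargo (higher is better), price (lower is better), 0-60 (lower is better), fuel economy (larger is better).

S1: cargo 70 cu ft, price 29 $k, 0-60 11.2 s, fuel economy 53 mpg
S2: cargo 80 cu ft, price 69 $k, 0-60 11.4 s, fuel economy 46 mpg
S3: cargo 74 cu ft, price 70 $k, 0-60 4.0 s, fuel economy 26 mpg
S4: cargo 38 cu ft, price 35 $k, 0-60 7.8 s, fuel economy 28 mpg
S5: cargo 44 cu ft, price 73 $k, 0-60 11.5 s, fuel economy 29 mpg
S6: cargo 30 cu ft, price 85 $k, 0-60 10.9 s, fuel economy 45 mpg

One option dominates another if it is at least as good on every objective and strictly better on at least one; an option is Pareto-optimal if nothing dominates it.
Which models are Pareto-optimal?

S1, S2, S3, S4, S6

S1: not dominated (best price).
S2: not dominated (best cargo).
S3: not dominated (best 0-60).
S4: not dominated.
S5: dominated by S1 (cargo 70≥44, price 29≤73, 0-60 11.2≤11.5, fuel economy 53≥29).
S6: not dominated.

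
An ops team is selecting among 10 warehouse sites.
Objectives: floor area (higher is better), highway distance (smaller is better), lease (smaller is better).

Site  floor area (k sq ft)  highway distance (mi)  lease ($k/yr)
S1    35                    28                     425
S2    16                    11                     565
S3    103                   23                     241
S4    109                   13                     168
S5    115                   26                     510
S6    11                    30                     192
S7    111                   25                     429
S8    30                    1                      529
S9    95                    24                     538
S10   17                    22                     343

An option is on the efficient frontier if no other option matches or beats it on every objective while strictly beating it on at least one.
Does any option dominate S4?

No

S1: worse on floor area (35 vs 109).
S2: worse on floor area (16 vs 109).
S3: worse on floor area (103 vs 109).
S5: worse on highway distance (26 vs 13).
S6: worse on floor area (11 vs 109).
S7: worse on highway distance (25 vs 13).
S8: worse on floor area (30 vs 109).
S9: worse on floor area (95 vs 109).
S10: worse on floor area (17 vs 109).
No option is at least as good as S4 on every objective and strictly better on one.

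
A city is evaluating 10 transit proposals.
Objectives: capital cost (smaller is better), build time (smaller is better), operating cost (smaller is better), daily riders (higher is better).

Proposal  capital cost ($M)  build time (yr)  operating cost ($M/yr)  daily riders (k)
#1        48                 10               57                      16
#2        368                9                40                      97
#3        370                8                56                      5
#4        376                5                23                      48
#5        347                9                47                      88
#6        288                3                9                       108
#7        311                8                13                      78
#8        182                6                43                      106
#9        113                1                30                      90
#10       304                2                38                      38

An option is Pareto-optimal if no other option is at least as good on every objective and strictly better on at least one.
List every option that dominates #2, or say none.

#6

#6: capital cost 288≤368, build time 3≤9, operating cost 9≤40, daily riders 108≥97 — dominates #2.
Others (#1, #3, #4, #5, #7, #8, #9, #10) are each worse than #2 on at least one objective.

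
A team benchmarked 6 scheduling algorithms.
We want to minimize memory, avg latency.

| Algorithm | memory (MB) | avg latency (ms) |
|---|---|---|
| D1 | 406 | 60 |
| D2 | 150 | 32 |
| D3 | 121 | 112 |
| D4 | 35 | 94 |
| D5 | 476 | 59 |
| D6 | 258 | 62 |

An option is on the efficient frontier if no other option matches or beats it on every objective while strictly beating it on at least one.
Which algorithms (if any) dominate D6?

D2

D2: memory 150≤258, avg latency 32≤62 — dominates D6.
Others (D1, D3, D4, D5) are each worse than D6 on at least one objective.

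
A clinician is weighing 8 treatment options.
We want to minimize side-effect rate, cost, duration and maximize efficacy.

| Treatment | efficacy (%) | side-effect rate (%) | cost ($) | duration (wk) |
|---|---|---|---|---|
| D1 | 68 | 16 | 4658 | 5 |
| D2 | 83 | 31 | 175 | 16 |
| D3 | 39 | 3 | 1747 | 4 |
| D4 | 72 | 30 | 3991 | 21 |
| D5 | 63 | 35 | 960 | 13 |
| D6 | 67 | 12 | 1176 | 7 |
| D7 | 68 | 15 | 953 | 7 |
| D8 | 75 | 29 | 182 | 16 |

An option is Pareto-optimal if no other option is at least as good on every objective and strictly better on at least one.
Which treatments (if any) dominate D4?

D8

D8: efficacy 75≥72, side-effect rate 29≤30, cost 182≤3991, duration 16≤21 — dominates D4.
Others (D1, D2, D3, D5, D6, D7) are each worse than D4 on at least one objective.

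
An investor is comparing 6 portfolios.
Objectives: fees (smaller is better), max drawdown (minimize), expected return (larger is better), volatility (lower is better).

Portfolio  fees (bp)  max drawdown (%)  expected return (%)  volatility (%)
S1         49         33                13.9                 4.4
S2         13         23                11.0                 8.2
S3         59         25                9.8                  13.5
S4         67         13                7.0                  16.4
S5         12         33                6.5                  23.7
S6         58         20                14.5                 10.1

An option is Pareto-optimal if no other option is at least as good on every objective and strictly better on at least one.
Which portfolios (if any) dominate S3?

S2, S6

S2: fees 13≤59, max drawdown 23≤25, expected return 11.0≥9.8, volatility 8.2≤13.5 — dominates S3.
S6: fees 58≤59, max drawdown 20≤25, expected return 14.5≥9.8, volatility 10.1≤13.5 — dominates S3.
Others (S1, S4, S5) are each worse than S3 on at least one objective.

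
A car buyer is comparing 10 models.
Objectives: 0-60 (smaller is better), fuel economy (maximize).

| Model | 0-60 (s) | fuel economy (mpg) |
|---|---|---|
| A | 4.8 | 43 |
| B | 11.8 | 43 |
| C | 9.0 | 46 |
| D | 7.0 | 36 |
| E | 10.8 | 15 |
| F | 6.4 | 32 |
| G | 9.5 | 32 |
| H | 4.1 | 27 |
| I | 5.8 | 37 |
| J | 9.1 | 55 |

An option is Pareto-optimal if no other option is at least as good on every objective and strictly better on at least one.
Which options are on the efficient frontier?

A, C, H, J

A: not dominated.
B: dominated by A (0-60 4.8≤11.8, fuel economy 43≥43).
C: not dominated.
D: dominated by A (0-60 4.8≤7.0, fuel economy 43≥36).
E: dominated by A (0-60 4.8≤10.8, fuel economy 43≥15).
F: dominated by A (0-60 4.8≤6.4, fuel economy 43≥32).
G: dominated by A (0-60 4.8≤9.5, fuel economy 43≥32).
H: not dominated (best 0-60).
I: dominated by A (0-60 4.8≤5.8, fuel economy 43≥37).
J: not dominated (best fuel economy).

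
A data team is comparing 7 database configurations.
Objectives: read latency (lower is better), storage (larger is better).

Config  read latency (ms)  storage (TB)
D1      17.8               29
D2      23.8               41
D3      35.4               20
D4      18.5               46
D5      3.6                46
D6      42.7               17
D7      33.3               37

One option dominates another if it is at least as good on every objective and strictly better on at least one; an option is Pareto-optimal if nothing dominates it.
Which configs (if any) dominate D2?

D4, D5

D4: read latency 18.5≤23.8, storage 46≥41 — dominates D2.
D5: read latency 3.6≤23.8, storage 46≥41 — dominates D2.
Others (D1, D3, D6, D7) are each worse than D2 on at least one objective.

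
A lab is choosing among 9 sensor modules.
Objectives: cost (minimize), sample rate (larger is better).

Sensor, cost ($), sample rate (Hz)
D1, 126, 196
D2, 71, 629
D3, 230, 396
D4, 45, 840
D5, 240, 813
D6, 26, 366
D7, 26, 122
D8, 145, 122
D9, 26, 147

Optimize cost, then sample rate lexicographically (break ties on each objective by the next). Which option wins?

First minimize cost: best is 26, kept {D6, D7, D9}.
Then maximize sample rate: best is 366, kept {D6}.

D6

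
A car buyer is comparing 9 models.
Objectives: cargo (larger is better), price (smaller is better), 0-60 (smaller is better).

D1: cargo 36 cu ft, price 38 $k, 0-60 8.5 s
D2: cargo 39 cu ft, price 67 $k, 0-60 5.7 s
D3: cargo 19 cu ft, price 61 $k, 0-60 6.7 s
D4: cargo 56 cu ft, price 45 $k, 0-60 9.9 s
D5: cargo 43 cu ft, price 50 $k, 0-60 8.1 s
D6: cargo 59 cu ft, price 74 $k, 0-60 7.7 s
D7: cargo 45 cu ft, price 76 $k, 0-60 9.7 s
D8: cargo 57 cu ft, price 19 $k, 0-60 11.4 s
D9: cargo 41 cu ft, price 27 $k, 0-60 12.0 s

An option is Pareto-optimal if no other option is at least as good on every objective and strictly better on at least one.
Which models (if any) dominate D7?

D6

D6: cargo 59≥45, price 74≤76, 0-60 7.7≤9.7 — dominates D7.
Others (D1, D2, D3, D4, D5, D8, D9) are each worse than D7 on at least one objective.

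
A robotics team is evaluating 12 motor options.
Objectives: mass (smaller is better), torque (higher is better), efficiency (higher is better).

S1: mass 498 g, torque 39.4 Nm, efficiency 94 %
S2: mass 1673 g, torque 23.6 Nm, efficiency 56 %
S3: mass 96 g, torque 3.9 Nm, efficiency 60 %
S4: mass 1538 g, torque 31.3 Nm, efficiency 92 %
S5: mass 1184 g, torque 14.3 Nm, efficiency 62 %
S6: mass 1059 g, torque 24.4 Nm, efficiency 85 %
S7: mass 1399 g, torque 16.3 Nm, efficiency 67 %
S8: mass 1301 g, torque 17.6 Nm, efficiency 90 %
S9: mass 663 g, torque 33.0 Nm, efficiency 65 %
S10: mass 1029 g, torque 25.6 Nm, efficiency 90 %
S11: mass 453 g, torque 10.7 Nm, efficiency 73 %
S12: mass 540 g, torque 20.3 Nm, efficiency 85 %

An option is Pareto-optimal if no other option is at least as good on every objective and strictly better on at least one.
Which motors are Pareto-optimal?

S1: not dominated (best torque).
S2: dominated by S1 (mass 498≤1673, torque 39.4≥23.6, efficiency 94≥56).
S3: not dominated (best mass).
S4: dominated by S1 (mass 498≤1538, torque 39.4≥31.3, efficiency 94≥92).
S5: dominated by S1 (mass 498≤1184, torque 39.4≥14.3, efficiency 94≥62).
S6: dominated by S1 (mass 498≤1059, torque 39.4≥24.4, efficiency 94≥85).
S7: dominated by S1 (mass 498≤1399, torque 39.4≥16.3, efficiency 94≥67).
S8: dominated by S1 (mass 498≤1301, torque 39.4≥17.6, efficiency 94≥90).
S9: dominated by S1 (mass 498≤663, torque 39.4≥33.0, efficiency 94≥65).
S10: dominated by S1 (mass 498≤1029, torque 39.4≥25.6, efficiency 94≥90).
S11: not dominated.
S12: dominated by S1 (mass 498≤540, torque 39.4≥20.3, efficiency 94≥85).

S1, S3, S11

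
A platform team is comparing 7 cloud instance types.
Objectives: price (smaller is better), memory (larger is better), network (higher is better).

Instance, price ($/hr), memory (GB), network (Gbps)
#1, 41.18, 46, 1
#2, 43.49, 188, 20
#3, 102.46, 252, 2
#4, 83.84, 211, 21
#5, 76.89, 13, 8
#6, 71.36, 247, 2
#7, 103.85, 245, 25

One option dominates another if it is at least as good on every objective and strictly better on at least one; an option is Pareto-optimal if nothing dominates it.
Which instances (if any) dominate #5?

#2

#2: price 43.49≤76.89, memory 188≥13, network 20≥8 — dominates #5.
Others (#1, #3, #4, #6, #7) are each worse than #5 on at least one objective.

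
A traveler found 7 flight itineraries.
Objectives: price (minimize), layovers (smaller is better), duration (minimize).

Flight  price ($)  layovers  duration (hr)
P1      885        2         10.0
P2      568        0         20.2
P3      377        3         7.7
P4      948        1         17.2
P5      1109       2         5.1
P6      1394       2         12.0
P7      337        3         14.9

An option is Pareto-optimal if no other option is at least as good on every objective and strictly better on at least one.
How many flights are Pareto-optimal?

6

P1: not dominated.
P2: not dominated (best layovers).
P3: not dominated.
P4: not dominated.
P5: not dominated (best duration).
P6: dominated by P1 (price 885≤1394, layovers 2≤2, duration 10.0≤12.0).
P7: not dominated (best price).
Pareto-optimal: P1, P2, P3, P4, P5, P7 → 6.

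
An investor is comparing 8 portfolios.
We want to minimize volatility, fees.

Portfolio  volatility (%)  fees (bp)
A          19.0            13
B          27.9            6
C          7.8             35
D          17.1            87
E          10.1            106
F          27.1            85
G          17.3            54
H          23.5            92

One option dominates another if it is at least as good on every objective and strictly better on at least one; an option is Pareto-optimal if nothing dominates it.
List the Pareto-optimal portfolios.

A: not dominated.
B: not dominated (best fees).
C: not dominated (best volatility).
D: dominated by C (volatility 7.8≤17.1, fees 35≤87).
E: dominated by C (volatility 7.8≤10.1, fees 35≤106).
F: dominated by A (volatility 19.0≤27.1, fees 13≤85).
G: dominated by C (volatility 7.8≤17.3, fees 35≤54).
H: dominated by A (volatility 19.0≤23.5, fees 13≤92).

A, B, C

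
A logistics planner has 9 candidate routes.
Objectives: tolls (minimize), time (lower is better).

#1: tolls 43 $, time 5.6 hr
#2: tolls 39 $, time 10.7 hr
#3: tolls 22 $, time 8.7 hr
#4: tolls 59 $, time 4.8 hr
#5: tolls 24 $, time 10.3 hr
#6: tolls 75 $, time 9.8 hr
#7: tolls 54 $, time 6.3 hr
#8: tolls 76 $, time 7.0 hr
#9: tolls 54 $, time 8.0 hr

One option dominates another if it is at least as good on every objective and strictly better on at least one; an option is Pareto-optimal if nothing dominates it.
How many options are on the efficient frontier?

3

#1: not dominated.
#2: dominated by #3 (tolls 22≤39, time 8.7≤10.7).
#3: not dominated (best tolls).
#4: not dominated (best time).
#5: dominated by #3 (tolls 22≤24, time 8.7≤10.3).
#6: dominated by #1 (tolls 43≤75, time 5.6≤9.8).
#7: dominated by #1 (tolls 43≤54, time 5.6≤6.3).
#8: dominated by #1 (tolls 43≤76, time 5.6≤7.0).
#9: dominated by #1 (tolls 43≤54, time 5.6≤8.0).
Pareto-optimal: #1, #3, #4 → 3.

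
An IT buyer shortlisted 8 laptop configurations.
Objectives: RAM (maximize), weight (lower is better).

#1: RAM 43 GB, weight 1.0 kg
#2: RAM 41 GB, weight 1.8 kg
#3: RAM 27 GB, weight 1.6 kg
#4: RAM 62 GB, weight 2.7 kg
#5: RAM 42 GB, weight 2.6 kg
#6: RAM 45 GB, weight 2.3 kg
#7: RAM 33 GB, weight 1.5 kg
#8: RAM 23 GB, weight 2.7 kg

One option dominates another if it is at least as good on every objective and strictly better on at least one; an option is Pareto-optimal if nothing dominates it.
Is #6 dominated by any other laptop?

#1: worse on RAM (43 vs 45).
#2: worse on RAM (41 vs 45).
#3: worse on RAM (27 vs 45).
#4: worse on weight (2.7 vs 2.3).
#5: worse on RAM (42 vs 45).
#7: worse on RAM (33 vs 45).
#8: worse on RAM (23 vs 45).
No option is at least as good as #6 on every objective and strictly better on one.

No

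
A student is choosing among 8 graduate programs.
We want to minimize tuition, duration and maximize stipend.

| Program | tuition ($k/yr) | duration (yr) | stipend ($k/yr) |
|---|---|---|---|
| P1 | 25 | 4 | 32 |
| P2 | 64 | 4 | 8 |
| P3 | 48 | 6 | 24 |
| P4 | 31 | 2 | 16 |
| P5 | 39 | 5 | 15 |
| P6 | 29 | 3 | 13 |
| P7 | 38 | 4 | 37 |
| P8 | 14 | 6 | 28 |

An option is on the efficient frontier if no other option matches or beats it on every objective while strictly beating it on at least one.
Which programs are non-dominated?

P1: not dominated.
P2: dominated by P1 (tuition 25≤64, duration 4≤4, stipend 32≥8).
P3: dominated by P1 (tuition 25≤48, duration 4≤6, stipend 32≥24).
P4: not dominated (best duration).
P5: dominated by P1 (tuition 25≤39, duration 4≤5, stipend 32≥15).
P6: not dominated.
P7: not dominated (best stipend).
P8: not dominated (best tuition).

P1, P4, P6, P7, P8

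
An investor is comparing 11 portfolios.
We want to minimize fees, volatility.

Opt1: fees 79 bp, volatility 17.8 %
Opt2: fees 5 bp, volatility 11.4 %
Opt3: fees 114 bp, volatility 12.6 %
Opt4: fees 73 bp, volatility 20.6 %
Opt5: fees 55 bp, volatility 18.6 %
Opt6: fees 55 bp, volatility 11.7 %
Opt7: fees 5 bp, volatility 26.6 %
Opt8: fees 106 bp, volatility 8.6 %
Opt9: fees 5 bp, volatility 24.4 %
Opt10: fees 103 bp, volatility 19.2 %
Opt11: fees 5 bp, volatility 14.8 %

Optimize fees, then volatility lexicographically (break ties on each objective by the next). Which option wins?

First minimize fees: best is 5, kept {Opt2, Opt7, Opt9, Opt11}.
Then minimize volatility: best is 11.4, kept {Opt2}.

Opt2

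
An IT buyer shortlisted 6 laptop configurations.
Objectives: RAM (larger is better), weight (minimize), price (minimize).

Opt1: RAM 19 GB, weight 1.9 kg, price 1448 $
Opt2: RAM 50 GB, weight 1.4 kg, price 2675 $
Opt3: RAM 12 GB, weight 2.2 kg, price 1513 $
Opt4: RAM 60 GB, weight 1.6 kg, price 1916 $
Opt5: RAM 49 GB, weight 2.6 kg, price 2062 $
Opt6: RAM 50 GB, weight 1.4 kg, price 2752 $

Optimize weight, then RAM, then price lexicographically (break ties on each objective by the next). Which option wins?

First minimize weight: best is 1.4, kept {Opt2, Opt6}.
Then maximize RAM: best is 50, kept {Opt2, Opt6}.
Then minimize price: best is 2675, kept {Opt2}.

Opt2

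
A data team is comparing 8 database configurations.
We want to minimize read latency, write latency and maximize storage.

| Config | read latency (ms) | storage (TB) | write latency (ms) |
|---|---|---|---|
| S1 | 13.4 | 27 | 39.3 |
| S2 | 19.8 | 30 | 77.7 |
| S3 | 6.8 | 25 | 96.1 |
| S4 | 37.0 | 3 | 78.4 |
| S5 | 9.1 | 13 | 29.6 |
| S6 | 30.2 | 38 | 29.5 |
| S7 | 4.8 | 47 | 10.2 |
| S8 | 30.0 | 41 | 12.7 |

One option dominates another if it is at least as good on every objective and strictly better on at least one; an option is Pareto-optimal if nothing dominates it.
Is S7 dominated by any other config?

S1: worse on read latency (13.4 vs 4.8).
S2: worse on read latency (19.8 vs 4.8).
S3: worse on read latency (6.8 vs 4.8).
S4: worse on read latency (37.0 vs 4.8).
S5: worse on read latency (9.1 vs 4.8).
S6: worse on read latency (30.2 vs 4.8).
S8: worse on read latency (30.0 vs 4.8).
No option is at least as good as S7 on every objective and strictly better on one.

No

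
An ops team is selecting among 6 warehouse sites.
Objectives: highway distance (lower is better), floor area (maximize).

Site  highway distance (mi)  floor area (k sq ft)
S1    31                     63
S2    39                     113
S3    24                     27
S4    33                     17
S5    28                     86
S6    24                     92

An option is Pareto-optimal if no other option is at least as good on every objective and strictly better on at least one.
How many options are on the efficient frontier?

2

S1: dominated by S5 (highway distance 28≤31, floor area 86≥63).
S2: not dominated (best floor area).
S3: dominated by S6 (highway distance 24≤24, floor area 92≥27).
S4: dominated by S1 (highway distance 31≤33, floor area 63≥17).
S5: dominated by S6 (highway distance 24≤28, floor area 92≥86).
S6: not dominated.
Pareto-optimal: S2, S6 → 2.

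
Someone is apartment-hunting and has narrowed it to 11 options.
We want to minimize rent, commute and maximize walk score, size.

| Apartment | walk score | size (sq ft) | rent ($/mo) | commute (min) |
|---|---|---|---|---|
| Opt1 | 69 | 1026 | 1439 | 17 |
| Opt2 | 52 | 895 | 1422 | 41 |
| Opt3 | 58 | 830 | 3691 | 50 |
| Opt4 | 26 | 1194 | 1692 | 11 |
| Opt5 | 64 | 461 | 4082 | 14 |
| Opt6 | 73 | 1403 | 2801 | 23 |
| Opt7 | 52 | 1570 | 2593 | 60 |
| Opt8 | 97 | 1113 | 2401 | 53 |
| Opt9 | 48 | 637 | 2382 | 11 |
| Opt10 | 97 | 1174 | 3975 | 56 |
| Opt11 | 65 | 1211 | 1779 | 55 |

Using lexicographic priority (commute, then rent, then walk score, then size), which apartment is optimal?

Opt4

First minimize commute: best is 11, kept {Opt4, Opt9}.
Then minimize rent: best is 1692, kept {Opt4}.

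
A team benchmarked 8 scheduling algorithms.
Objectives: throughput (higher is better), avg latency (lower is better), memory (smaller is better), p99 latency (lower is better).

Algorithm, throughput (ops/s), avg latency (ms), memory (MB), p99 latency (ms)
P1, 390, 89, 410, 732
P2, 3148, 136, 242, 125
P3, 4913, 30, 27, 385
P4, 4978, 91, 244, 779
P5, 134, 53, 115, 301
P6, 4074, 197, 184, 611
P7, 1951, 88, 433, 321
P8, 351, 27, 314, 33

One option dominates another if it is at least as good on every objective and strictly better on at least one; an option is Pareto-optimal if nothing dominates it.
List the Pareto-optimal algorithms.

P1: dominated by P3 (throughput 4913≥390, avg latency 30≤89, memory 27≤410, p99 latency 385≤732).
P2: not dominated.
P3: not dominated (best memory).
P4: not dominated (best throughput).
P5: not dominated.
P6: dominated by P3 (throughput 4913≥4074, avg latency 30≤197, memory 27≤184, p99 latency 385≤611).
P7: not dominated.
P8: not dominated (best avg latency).

P2, P3, P4, P5, P7, P8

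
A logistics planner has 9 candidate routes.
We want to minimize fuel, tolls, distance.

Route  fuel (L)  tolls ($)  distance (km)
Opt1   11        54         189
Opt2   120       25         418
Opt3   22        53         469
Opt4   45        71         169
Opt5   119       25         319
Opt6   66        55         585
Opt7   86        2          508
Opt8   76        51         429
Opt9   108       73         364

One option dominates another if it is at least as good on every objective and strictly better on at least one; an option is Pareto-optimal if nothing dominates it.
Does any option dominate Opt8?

No

Opt1: worse on tolls (54 vs 51).
Opt2: worse on fuel (120 vs 76).
Opt3: worse on tolls (53 vs 51).
Opt4: worse on tolls (71 vs 51).
Opt5: worse on fuel (119 vs 76).
Opt6: worse on tolls (55 vs 51).
Opt7: worse on fuel (86 vs 76).
Opt9: worse on fuel (108 vs 76).
No option is at least as good as Opt8 on every objective and strictly better on one.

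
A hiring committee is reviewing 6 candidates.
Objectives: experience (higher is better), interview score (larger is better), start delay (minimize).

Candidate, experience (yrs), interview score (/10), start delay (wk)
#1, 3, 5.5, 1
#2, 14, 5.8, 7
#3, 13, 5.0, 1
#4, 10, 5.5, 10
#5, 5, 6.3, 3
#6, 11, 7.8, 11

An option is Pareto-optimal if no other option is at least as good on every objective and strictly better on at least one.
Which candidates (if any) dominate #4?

#2: experience 14≥10, interview score 5.8≥5.5, start delay 7≤10 — dominates #4.
Others (#1, #3, #5, #6) are each worse than #4 on at least one objective.

#2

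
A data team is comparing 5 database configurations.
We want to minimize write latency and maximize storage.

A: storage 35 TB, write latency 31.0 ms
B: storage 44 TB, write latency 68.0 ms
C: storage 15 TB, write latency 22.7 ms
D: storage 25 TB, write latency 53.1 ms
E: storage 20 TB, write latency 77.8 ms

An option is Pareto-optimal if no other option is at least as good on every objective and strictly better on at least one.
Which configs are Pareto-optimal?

A: not dominated.
B: not dominated (best storage).
C: not dominated (best write latency).
D: dominated by A (storage 35≥25, write latency 31.0≤53.1).
E: dominated by A (storage 35≥20, write latency 31.0≤77.8).

A, B, C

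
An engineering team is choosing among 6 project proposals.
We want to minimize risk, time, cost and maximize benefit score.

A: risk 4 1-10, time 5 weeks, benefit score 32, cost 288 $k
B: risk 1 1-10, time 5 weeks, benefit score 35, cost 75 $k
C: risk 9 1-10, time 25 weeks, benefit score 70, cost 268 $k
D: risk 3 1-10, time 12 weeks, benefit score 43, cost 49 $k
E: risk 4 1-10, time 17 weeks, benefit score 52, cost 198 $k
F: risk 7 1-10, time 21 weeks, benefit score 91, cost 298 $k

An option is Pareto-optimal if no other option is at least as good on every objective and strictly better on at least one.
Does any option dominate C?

A: worse on benefit score (32 vs 70).
B: worse on benefit score (35 vs 70).
D: worse on benefit score (43 vs 70).
E: worse on benefit score (52 vs 70).
F: worse on cost (298 vs 268).
No option is at least as good as C on every objective and strictly better on one.

No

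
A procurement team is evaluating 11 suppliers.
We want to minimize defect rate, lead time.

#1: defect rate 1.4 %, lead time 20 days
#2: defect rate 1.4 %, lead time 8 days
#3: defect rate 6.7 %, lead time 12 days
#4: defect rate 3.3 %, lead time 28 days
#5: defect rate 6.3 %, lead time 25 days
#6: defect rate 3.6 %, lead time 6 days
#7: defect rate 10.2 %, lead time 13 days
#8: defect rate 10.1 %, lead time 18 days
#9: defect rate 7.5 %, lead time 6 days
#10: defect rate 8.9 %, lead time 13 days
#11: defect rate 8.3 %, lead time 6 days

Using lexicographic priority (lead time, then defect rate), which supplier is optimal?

#6

First minimize lead time: best is 6, kept {#6, #9, #11}.
Then minimize defect rate: best is 3.6, kept {#6}.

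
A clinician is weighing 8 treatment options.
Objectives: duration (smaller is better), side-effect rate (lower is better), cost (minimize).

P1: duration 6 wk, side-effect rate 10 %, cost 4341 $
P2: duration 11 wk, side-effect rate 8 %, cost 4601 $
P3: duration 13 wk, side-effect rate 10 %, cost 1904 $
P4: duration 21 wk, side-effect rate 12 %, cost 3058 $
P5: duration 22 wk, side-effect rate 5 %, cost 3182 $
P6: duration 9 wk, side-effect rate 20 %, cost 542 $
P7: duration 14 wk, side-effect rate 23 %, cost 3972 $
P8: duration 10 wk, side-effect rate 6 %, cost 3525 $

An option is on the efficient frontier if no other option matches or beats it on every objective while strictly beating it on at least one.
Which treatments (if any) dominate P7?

P3, P6, P8

P3: duration 13≤14, side-effect rate 10≤23, cost 1904≤3972 — dominates P7.
P6: duration 9≤14, side-effect rate 20≤23, cost 542≤3972 — dominates P7.
P8: duration 10≤14, side-effect rate 6≤23, cost 3525≤3972 — dominates P7.
Others (P1, P2, P4, P5) are each worse than P7 on at least one objective.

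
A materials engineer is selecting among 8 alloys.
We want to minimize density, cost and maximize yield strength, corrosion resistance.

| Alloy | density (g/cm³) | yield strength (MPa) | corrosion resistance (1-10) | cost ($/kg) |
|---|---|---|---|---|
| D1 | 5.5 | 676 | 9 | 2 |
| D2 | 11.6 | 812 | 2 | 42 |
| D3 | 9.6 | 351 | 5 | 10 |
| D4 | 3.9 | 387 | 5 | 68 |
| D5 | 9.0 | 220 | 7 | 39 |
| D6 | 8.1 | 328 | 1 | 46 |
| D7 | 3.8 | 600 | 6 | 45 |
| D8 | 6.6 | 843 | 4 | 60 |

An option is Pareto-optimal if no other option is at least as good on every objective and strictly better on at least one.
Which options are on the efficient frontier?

D1, D2, D7, D8

D1: not dominated (best corrosion resistance).
D2: not dominated.
D3: dominated by D1 (density 5.5≤9.6, yield strength 676≥351, corrosion resistance 9≥5, cost 2≤10).
D4: dominated by D7 (density 3.8≤3.9, yield strength 600≥387, corrosion resistance 6≥5, cost 45≤68).
D5: dominated by D1 (density 5.5≤9.0, yield strength 676≥220, corrosion resistance 9≥7, cost 2≤39).
D6: dominated by D1 (density 5.5≤8.1, yield strength 676≥328, corrosion resistance 9≥1, cost 2≤46).
D7: not dominated (best density).
D8: not dominated (best yield strength).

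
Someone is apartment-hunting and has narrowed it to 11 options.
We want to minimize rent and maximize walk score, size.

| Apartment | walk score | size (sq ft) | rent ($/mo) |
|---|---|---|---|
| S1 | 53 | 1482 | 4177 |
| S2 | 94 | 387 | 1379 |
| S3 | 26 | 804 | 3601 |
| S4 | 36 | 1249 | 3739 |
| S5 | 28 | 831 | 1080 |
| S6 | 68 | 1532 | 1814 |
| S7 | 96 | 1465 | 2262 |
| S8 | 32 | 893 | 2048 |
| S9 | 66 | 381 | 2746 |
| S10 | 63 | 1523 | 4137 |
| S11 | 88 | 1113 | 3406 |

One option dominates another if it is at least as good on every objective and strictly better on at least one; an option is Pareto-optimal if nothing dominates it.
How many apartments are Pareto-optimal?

S1: dominated by S6 (walk score 68≥53, size 1532≥1482, rent 1814≤4177).
S2: not dominated.
S3: dominated by S5 (walk score 28≥26, size 831≥804, rent 1080≤3601).
S4: dominated by S6 (walk score 68≥36, size 1532≥1249, rent 1814≤3739).
S5: not dominated (best rent).
S6: not dominated (best size).
S7: not dominated (best walk score).
S8: dominated by S6 (walk score 68≥32, size 1532≥893, rent 1814≤2048).
S9: dominated by S2 (walk score 94≥66, size 387≥381, rent 1379≤2746).
S10: dominated by S6 (walk score 68≥63, size 1532≥1523, rent 1814≤4137).
S11: dominated by S7 (walk score 96≥88, size 1465≥1113, rent 2262≤3406).
Pareto-optimal: S2, S5, S6, S7 → 4.

4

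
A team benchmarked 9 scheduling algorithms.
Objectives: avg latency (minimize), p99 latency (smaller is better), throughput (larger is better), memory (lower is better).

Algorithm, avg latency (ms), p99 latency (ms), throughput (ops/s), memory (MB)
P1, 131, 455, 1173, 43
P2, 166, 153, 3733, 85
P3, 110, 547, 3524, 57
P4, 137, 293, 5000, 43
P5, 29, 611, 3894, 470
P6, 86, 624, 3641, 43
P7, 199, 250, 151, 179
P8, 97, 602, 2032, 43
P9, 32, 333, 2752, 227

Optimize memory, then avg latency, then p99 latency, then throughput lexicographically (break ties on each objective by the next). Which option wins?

First minimize memory: best is 43, kept {P1, P4, P6, P8}.
Then minimize avg latency: best is 86, kept {P6}.

P6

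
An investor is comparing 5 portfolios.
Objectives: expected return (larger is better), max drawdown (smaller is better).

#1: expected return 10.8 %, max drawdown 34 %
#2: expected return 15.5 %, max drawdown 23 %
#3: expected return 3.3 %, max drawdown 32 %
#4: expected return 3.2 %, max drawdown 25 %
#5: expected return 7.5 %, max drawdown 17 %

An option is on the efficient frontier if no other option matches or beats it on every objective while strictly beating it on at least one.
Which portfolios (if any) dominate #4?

#2: expected return 15.5≥3.2, max drawdown 23≤25 — dominates #4.
#5: expected return 7.5≥3.2, max drawdown 17≤25 — dominates #4.
Others (#1, #3) are each worse than #4 on at least one objective.

#2, #5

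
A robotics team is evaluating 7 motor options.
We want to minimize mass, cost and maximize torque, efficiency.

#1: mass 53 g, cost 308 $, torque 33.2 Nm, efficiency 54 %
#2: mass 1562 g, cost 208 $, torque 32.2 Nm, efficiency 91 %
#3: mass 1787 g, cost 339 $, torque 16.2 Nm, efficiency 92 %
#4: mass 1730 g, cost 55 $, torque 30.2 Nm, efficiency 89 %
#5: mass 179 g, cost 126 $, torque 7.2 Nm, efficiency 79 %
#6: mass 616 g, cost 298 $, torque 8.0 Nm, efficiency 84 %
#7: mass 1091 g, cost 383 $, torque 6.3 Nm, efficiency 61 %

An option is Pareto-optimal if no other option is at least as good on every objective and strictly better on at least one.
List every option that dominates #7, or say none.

#5: mass 179≤1091, cost 126≤383, torque 7.2≥6.3, efficiency 79≥61 — dominates #7.
#6: mass 616≤1091, cost 298≤383, torque 8.0≥6.3, efficiency 84≥61 — dominates #7.
Others (#1, #2, #3, #4) are each worse than #7 on at least one objective.

#5, #6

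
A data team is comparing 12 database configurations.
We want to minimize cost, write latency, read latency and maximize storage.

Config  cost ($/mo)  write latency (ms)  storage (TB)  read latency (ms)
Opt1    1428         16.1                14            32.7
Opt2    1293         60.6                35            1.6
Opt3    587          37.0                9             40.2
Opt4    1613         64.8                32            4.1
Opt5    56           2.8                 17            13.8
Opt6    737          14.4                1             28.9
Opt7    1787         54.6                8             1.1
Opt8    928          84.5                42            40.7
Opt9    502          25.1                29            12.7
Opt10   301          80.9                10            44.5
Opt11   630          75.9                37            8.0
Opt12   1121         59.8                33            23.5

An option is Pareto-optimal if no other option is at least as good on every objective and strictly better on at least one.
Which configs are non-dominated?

Opt2, Opt5, Opt7, Opt8, Opt9, Opt11, Opt12

Opt1: dominated by Opt5 (cost 56≤1428, write latency 2.8≤16.1, storage 17≥14, read latency 13.8≤32.7).
Opt2: not dominated.
Opt3: dominated by Opt5 (cost 56≤587, write latency 2.8≤37.0, storage 17≥9, read latency 13.8≤40.2).
Opt4: dominated by Opt2 (cost 1293≤1613, write latency 60.6≤64.8, storage 35≥32, read latency 1.6≤4.1).
Opt5: not dominated (best cost).
Opt6: dominated by Opt5 (cost 56≤737, write latency 2.8≤14.4, storage 17≥1, read latency 13.8≤28.9).
Opt7: not dominated (best read latency).
Opt8: not dominated (best storage).
Opt9: not dominated.
Opt10: dominated by Opt5 (cost 56≤301, write latency 2.8≤80.9, storage 17≥10, read latency 13.8≤44.5).
Opt11: not dominated.
Opt12: not dominated.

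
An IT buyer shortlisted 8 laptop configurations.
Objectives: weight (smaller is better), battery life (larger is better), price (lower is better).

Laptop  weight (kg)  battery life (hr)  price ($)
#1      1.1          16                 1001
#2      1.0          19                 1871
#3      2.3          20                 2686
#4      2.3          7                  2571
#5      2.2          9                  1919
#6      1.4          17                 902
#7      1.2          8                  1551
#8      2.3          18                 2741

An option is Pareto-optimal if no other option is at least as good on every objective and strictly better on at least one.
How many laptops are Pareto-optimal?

4

#1: not dominated.
#2: not dominated (best weight).
#3: not dominated (best battery life).
#4: dominated by #1 (weight 1.1≤2.3, battery life 16≥7, price 1001≤2571).
#5: dominated by #1 (weight 1.1≤2.2, battery life 16≥9, price 1001≤1919).
#6: not dominated (best price).
#7: dominated by #1 (weight 1.1≤1.2, battery life 16≥8, price 1001≤1551).
#8: dominated by #2 (weight 1.0≤2.3, battery life 19≥18, price 1871≤2741).
Pareto-optimal: #1, #2, #3, #6 → 4.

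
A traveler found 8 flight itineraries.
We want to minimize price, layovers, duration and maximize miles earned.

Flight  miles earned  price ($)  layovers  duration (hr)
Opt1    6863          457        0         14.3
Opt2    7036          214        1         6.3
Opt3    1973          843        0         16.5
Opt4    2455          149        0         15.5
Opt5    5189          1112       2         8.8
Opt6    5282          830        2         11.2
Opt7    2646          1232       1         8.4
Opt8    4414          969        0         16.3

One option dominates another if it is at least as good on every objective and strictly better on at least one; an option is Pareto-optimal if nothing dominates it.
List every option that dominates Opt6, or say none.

Opt2

Opt2: miles earned 7036≥5282, price 214≤830, layovers 1≤2, duration 6.3≤11.2 — dominates Opt6.
Others (Opt1, Opt3, Opt4, Opt5, Opt7, Opt8) are each worse than Opt6 on at least one objective.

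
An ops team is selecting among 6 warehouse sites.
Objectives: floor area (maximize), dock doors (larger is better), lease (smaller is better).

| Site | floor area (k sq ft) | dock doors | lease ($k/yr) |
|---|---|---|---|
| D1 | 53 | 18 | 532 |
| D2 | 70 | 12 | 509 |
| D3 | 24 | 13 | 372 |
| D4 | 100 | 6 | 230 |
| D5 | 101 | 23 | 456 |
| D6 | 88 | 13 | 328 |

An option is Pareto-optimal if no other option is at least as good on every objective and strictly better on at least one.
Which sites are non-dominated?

D1: dominated by D5 (floor area 101≥53, dock doors 23≥18, lease 456≤532).
D2: dominated by D5 (floor area 101≥70, dock doors 23≥12, lease 456≤509).
D3: dominated by D6 (floor area 88≥24, dock doors 13≥13, lease 328≤372).
D4: not dominated (best lease).
D5: not dominated (best floor area).
D6: not dominated.

D4, D5, D6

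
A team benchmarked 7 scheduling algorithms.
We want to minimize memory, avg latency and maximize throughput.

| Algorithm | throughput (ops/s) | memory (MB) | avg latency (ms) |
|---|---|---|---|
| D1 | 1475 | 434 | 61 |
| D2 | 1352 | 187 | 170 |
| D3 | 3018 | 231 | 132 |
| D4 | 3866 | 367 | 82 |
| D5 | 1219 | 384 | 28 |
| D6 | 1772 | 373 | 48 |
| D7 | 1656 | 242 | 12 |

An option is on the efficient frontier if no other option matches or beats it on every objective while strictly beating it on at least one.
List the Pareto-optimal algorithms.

D1: dominated by D6 (throughput 1772≥1475, memory 373≤434, avg latency 48≤61).
D2: not dominated (best memory).
D3: not dominated.
D4: not dominated (best throughput).
D5: dominated by D7 (throughput 1656≥1219, memory 242≤384, avg latency 12≤28).
D6: not dominated.
D7: not dominated (best avg latency).

D2, D3, D4, D6, D7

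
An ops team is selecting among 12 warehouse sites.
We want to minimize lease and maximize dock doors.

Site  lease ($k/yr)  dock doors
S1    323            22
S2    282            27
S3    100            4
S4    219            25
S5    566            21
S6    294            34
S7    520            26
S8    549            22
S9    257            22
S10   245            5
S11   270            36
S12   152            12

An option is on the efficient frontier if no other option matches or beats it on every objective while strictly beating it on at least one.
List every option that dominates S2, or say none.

S11

S11: lease 270≤282, dock doors 36≥27 — dominates S2.
Others (S1, S3, S4, S5, S6, S7, S8, S9, S10, S12) are each worse than S2 on at least one objective.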